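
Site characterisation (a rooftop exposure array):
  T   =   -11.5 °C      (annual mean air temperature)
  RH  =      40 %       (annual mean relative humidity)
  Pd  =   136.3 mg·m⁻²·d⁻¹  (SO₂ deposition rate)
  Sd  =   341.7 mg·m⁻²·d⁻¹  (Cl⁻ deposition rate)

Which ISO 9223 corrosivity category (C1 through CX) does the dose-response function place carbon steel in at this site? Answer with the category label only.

C2

carbon steel: f(T) = +0.150·(T−10) [T≤10 °C] = -3.2250
  Pd branch = 1.77·Pd^0.52·e^(0.02·RH+f) = 2.017 μm/a
  Cl⁻ term: 0.102·341.7^0.62·exp(0.033·40+0.04·-11.5) = 8.973
  sum: 2.017 + 8.973 → r_corr = 10.99 μm/a
11 μm/a falls in (1.3, 25] for carbon steel → category C2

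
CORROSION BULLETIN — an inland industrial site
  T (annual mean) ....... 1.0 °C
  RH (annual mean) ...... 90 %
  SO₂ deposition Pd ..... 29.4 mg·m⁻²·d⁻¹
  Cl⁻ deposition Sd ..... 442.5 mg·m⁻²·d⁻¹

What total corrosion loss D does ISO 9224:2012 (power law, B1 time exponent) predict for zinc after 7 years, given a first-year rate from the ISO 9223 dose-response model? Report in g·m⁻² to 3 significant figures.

D(7) = 132 g·m⁻²

zinc: f(T) = +0.038·(T−10) [T≤10 °C] = -0.3420
  SO₂ term: 0.0129·29.4^0.44·exp(0.046·90-0.3420) = 2.547
  Sd branch = 0.0175·Sd^0.57·e^(0.008·RH+0.085·T) = 1.261 μm/a
  r_corr = 2.547 + 1.261 = 3.809 μm/a
Power-law: D(7) = r_corr · 7^0.813
  D(7) = 3.809 × 7^0.813 = 3.809 × 4.865 = 18.53 μm
  Mass loss = 18.53 μm × 7.14 g/cm³ = 132.3 g·m⁻²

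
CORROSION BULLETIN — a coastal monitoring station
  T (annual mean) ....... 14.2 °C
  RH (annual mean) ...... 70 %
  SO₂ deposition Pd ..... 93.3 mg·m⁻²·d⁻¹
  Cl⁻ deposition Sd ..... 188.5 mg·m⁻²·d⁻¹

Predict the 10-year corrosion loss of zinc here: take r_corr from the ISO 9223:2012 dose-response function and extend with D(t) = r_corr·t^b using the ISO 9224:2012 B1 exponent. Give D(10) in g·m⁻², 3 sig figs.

zinc: T>10 °C ⇒ hinge -0.071·(14.2−10) = -0.2982
  sulphur-dioxide contribution → 1.763 μm/a
  chloride contribution → 2.029 μm/a
  ⇒ r_corr(zinc) = 3.792 μm/a
Power-law: D(10) = r_corr · 10^0.813
  D(10) = 3.792 × 10^0.813 = 3.792 × 6.501 = 24.66 μm
  Mass loss = 24.66 μm × 7.14 g/cm³ = 176 g·m⁻²

D(10) = 176 g·m⁻²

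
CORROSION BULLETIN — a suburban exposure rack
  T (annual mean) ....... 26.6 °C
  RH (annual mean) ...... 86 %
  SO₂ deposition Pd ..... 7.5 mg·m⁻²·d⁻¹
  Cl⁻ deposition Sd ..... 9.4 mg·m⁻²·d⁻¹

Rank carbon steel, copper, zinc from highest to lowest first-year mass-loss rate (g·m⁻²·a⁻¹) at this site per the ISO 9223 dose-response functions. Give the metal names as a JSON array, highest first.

carbon steel: T>10 °C ⇒ hinge -0.054·(26.6−10) = -0.8964
  Pd branch = 1.77·Pd^0.52·e^(0.02·RH+f) = 11.5 μm/a
  Cl⁻ term: 0.102·9.4^0.62·exp(0.033·86+0.04·26.6) = 20.26
  sum: 11.5 + 20.26 → r_corr = 31.76 μm/a
  mass loss = 31.76 μm/a × 7.85 g/cm³ = 249.3 g·m⁻²·a⁻¹
copper: T>10 °C ⇒ hinge -0.080·(26.6−10) = -1.3280
  SO₂ term: 0.0053·7.5^0.26·exp(0.059·86-1.3280) = 0.379
  Sd branch = 0.01025·Sd^0.27·e^(0.036·RH+0.049·T) = 1.528 μm/a
  r_corr = 0.379 + 1.528 = 1.907 μm/a
  mass loss = 1.907 μm/a × 8.96 g/cm³ = 17.09 g·m⁻²·a⁻¹
zinc: T>10 °C ⇒ hinge -0.071·(26.6−10) = -1.1786
  SO₂ term: 0.0129·7.5^0.44·exp(0.046·86-1.1786) = 0.5033
  Cl⁻ term: 0.0175·9.4^0.57·exp(0.008·86+0.085·26.6) = 1.198
  sum: 0.5033 + 1.198 → r_corr = 1.701 μm/a
  mass loss = 1.701 μm/a × 7.14 g/cm³ = 12.15 g·m⁻²·a⁻¹
Ordering by g·m⁻²·a⁻¹: carbon steel (249) > copper (17.1) > zinc (12.1)

["carbon steel", "copper", "zinc"]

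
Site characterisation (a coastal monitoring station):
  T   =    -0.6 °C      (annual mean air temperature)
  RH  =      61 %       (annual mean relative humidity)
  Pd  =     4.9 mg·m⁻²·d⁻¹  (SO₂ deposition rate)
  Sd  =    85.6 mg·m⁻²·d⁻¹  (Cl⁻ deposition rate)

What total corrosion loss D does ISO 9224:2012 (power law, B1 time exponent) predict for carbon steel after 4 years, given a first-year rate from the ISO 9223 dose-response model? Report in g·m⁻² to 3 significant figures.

D(4) = 236 g·m⁻²

carbon steel: temperature factor f = +0.150·(-10.6) = -1.5900
  SO₂ term: 1.77·4.9^0.52·exp(0.02·61-1.5900) = 2.794
  Sd branch = 0.102·Sd^0.62·e^(0.033·RH+0.04·T) = 11.76 μm/a
  sum: 2.794 + 11.76 → r_corr = 14.56 μm/a
Long-term exponent b (ISO 9224 Table 2, B1) = 0.523
  D(4) = 14.56 × 4^0.523 = 14.56 × 2.065 = 30.06 μm
  Mass loss = 30.06 μm × 7.85 g/cm³ = 236 g·m⁻²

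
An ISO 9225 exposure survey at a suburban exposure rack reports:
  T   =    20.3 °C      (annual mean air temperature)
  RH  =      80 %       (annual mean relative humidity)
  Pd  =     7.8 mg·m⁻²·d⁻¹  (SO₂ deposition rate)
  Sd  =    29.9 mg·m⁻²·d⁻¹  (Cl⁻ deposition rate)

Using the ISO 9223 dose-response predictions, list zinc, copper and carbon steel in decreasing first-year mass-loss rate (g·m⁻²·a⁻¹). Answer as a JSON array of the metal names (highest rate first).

zinc: T>10 °C ⇒ hinge -0.071·(20.3−10) = -0.7313
  sulphur-dioxide contribution → 0.6077 μm/a
  chloride contribution → 1.293 μm/a
  total first-year rate 1.9 μm/a
  mass loss = 1.9 μm/a × 7.14 g/cm³ = 13.57 g·m⁻²·a⁻¹
copper: f(T) = -0.080·(T−10) [T>10 °C] = -0.8240
  sulphur-dioxide contribution → 0.4449 μm/a
  chloride contribution → 1.236 μm/a
  total first-year rate 1.681 μm/a
  mass loss = 1.681 μm/a × 8.96 g/cm³ = 15.06 g·m⁻²·a⁻¹
carbon steel: f(T) = -0.054·(T−10) [T>10 °C] = -0.5562
  sulphur-dioxide contribution → 14.63 μm/a
  chloride contribution → 26.47 μm/a
  total first-year rate 41.09 μm/a
  mass loss = 41.09 μm/a × 7.85 g/cm³ = 322.6 g·m⁻²·a⁻¹
Ordering by g·m⁻²·a⁻¹: carbon steel (323) > copper (15.1) > zinc (13.6)

["carbon steel", "copper", "zinc"]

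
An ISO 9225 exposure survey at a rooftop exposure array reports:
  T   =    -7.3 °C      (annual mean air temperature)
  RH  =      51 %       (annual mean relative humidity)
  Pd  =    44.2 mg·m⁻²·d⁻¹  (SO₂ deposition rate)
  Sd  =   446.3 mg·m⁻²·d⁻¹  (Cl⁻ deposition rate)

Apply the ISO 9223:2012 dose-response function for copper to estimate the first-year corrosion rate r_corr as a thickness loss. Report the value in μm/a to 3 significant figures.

r_corr = 0.266 μm/a

copper: f(T) = +0.126·(T−10) [T≤10 °C] = -2.1798
  sulphur-dioxide contribution → 0.03252 μm/a
  chloride contribution → 0.2334 μm/a
  ⇒ r_corr(copper) = 0.2659 μm/a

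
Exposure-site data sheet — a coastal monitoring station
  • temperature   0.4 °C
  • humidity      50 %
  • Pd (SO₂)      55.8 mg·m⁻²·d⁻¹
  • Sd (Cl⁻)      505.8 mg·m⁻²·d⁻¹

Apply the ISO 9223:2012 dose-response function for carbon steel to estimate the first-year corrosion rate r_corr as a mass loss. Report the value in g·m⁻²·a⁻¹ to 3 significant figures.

carbon steel: temperature factor f = +0.150·(-9.6) = -1.4400
  SO₂ term: 1.77·55.8^0.52·exp(0.02·50-1.4400) = 9.229
  Sd branch = 0.102·Sd^0.62·e^(0.033·RH+0.04·T) = 25.62 μm/a
  sum: 9.229 + 25.62 → r_corr = 34.85 μm/a
Convert to mass loss: 34.85 μm/a × 7.85 g/cm³ = 273.6 g·m⁻²·a⁻¹

r_corr = 274 g·m⁻²·a⁻¹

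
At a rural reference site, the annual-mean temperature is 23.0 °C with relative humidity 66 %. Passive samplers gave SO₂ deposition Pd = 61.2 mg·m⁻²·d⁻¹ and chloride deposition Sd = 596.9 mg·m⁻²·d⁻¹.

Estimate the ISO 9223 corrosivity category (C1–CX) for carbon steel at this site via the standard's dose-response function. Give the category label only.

C5

carbon steel: T>10 °C ⇒ hinge -0.054·(23.0−10) = -0.7020
  sulphur-dioxide contribution → 27.89 μm/a
  chloride contribution → 118.9 μm/a
  total first-year rate 146.8 μm/a
Category bounds: 80…200 μm/a bracket r_corr ⇒ C5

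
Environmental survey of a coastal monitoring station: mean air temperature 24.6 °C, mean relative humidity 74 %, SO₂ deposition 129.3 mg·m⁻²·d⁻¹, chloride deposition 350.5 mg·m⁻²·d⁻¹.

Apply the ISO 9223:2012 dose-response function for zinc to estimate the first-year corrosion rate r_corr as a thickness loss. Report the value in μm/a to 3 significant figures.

zinc: f(T) = -0.071·(T−10) [T>10 °C] = -1.0366
  sulphur-dioxide contribution → 1.169 μm/a
  chloride contribution → 7.223 μm/a
  total first-year rate 8.392 μm/a

r_corr = 8.39 μm/a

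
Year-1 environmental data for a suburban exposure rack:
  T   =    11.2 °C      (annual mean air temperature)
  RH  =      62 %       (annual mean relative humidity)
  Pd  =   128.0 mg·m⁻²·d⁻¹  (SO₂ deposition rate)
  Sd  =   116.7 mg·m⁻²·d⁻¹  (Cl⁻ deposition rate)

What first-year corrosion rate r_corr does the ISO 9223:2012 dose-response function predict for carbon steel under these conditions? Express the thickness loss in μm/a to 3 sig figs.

r_corr = 95.1 μm/a

carbon steel: T>10 °C ⇒ hinge -0.054·(11.2−10) = -0.0648
  SO₂ term: 1.77·128.0^0.52·exp(0.02·62-0.0648) = 71.47
  Sd branch = 0.102·Sd^0.62·e^(0.033·RH+0.04·T) = 23.62 μm/a
  sum: 71.47 + 23.62 → r_corr = 95.09 μm/a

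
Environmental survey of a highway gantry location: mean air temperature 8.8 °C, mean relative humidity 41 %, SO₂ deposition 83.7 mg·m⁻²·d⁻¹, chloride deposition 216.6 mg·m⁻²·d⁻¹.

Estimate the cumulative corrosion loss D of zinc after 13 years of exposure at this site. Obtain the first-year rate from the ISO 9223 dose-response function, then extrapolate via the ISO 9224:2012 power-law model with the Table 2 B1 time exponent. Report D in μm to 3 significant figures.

D(13) = 13.4 μm

zinc: T≤10 °C ⇒ hinge +0.038·(8.8−10) = -0.0456
  SO₂ term: 0.0129·83.7^0.44·exp(0.046·41-0.0456) = 0.57
  Cl⁻ term: 0.0175·216.6^0.57·exp(0.008·41+0.085·8.8) = 1.101
  sum: 0.57 + 1.101 → r_corr = 1.671 μm/a
Long-term exponent b (ISO 9224 Table 2, B1) = 0.813
  D(13) = 1.671 × 13^0.813 = 1.671 × 8.047 = 13.44 μm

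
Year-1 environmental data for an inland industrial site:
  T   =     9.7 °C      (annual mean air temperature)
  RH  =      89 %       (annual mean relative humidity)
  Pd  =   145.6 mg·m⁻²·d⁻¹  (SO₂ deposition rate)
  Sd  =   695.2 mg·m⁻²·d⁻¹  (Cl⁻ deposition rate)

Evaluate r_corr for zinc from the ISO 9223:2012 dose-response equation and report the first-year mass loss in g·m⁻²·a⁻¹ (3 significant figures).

zinc: temperature factor f = +0.038·(-0.3) = -0.0114
  sulphur-dioxide contribution → 6.846 μm/a
  chloride contribution → 3.391 μm/a
  ⇒ r_corr(zinc) = 10.24 μm/a
Convert to mass loss: 10.24 μm/a × 7.14 g/cm³ = 73.09 g·m⁻²·a⁻¹

r_corr = 73.1 g·m⁻²·a⁻¹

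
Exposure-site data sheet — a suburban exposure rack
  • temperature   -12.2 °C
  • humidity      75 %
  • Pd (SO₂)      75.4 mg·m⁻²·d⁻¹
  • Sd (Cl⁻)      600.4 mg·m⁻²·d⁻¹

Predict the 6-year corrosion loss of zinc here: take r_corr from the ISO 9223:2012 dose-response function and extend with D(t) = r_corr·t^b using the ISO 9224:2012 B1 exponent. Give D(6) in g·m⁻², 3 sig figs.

zinc: temperature factor f = +0.038·(-22.2) = -0.8436
  sulphur-dioxide contribution → 1.171 μm/a
  chloride contribution → 0.4335 μm/a
  total first-year rate 1.605 μm/a
Power-law: D(6) = r_corr · 6^0.813
  D(6) = 1.605 × 6^0.813 = 1.605 × 4.292 = 6.886 μm
  Mass loss = 6.886 μm × 7.14 g/cm³ = 49.17 g·m⁻²

D(6) = 49.2 g·m⁻²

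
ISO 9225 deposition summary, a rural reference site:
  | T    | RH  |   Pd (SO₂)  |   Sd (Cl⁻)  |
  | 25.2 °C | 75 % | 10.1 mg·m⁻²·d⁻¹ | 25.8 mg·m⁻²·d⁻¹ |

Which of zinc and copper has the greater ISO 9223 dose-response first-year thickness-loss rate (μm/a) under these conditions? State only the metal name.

zinc

zinc: temperature factor f = -0.071·(15.2) = -1.0792
  Pd branch = 0.0129·Pd^0.44·e^(0.046·RH+f) = 0.382 μm/a
  Sd branch = 0.0175·Sd^0.57·e^(0.008·RH+0.085·T) = 1.732 μm/a
  sum: 0.382 + 1.732 → r_corr = 2.114 μm/a
copper: T>10 °C ⇒ hinge -0.080·(25.2−10) = -1.2160
  SO₂ term: 0.0053·10.1^0.26·exp(0.059·75-1.2160) = 0.2394
  Cl⁻ term: 0.01025·25.8^0.27·exp(0.036·75+0.049·25.2) = 1.261
  r_corr = 0.2394 + 1.261 = 1.5 μm/a
Ordering by μm/a: zinc (2.11) > copper (1.5)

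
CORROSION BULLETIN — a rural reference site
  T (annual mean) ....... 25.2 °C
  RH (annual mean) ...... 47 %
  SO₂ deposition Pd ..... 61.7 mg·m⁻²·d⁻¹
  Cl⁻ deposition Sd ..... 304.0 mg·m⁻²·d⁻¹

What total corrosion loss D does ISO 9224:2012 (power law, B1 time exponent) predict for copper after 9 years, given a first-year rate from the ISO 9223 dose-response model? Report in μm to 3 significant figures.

copper: T>10 °C ⇒ hinge -0.080·(25.2−10) = -1.2160
  SO₂ term: 0.0053·61.7^0.26·exp(0.059·47-1.2160) = 0.07344
  Sd branch = 0.01025·Sd^0.27·e^(0.036·RH+0.049·T) = 0.8958 μm/a
  sum: 0.07344 + 0.8958 → r_corr = 0.9692 μm/a
ISO 9224: D(t) = r_corr · t^b with b = 0.667 (copper, B1)
  D(9) = 0.9692 × 9^0.667 = 0.9692 × 4.33 = 4.197 μm

D(9) = 4.20 μm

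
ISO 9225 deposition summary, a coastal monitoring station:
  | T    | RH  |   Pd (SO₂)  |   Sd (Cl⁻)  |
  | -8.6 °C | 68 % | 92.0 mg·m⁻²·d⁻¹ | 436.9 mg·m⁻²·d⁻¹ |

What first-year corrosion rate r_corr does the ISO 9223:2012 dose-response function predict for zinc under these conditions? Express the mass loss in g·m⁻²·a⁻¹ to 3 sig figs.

r_corr = 10.9 g·m⁻²·a⁻¹

zinc: temperature factor f = +0.038·(-18.6) = -0.7068
  sulphur-dioxide contribution → 1.062 μm/a
  chloride contribution → 0.4643 μm/a
  ⇒ r_corr(zinc) = 1.526 μm/a
Convert to mass loss: 1.526 μm/a × 7.14 g/cm³ = 10.9 g·m⁻²·a⁻¹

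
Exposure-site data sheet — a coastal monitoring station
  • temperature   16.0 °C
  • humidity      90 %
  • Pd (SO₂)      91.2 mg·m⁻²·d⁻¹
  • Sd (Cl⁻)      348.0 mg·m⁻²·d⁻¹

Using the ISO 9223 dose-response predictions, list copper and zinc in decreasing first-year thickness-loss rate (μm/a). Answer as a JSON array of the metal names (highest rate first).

["zinc", "copper"]

copper: temperature factor f = -0.080·(6.0) = -0.4800
  sulphur-dioxide contribution → 2.145 μm/a
  chloride contribution → 2.783 μm/a
  ⇒ r_corr(copper) = 4.929 μm/a
zinc: temperature factor f = -0.071·(6.0) = -0.4260
  sulphur-dioxide contribution → 3.854 μm/a
  chloride contribution → 3.936 μm/a
  total first-year rate 7.791 μm/a
Ordering by μm/a: zinc (7.79) > copper (4.93)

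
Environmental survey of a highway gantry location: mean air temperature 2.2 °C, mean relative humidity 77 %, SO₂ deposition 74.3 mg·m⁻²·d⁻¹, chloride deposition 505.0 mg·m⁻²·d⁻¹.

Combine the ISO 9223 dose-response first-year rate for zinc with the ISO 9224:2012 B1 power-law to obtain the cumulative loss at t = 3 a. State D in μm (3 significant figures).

D(3) = 8.70 μm

zinc: T≤10 °C ⇒ hinge +0.038·(2.2−10) = -0.2964
  Pd branch = 0.0129·Pd^0.44·e^(0.046·RH+f) = 2.205 μm/a
  Sd branch = 0.0175·Sd^0.57·e^(0.008·RH+0.085·T) = 1.357 μm/a
  sum: 2.205 + 1.357 → r_corr = 3.562 μm/a
Power-law: D(3) = r_corr · 3^0.813
  D(3) = 3.562 × 3^0.813 = 3.562 × 2.443 = 8.702 μm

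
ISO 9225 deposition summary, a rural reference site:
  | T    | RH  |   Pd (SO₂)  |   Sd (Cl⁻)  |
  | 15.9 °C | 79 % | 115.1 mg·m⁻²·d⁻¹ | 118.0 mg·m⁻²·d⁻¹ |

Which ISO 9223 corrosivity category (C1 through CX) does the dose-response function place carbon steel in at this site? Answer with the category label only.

carbon steel: temperature factor f = -0.054·(5.9) = -0.3186
  SO₂ term: 1.77·115.1^0.52·exp(0.02·79-0.3186) = 73.71
  Cl⁻ term: 0.102·118.0^0.62·exp(0.033·79+0.04·15.9) = 50.3
  sum: 73.71 + 50.3 → r_corr = 124 μm/a
ISO 9223 Table 2 (carbon steel): 80 < 124 ≤ 200 μm/a ⇒ C5

C5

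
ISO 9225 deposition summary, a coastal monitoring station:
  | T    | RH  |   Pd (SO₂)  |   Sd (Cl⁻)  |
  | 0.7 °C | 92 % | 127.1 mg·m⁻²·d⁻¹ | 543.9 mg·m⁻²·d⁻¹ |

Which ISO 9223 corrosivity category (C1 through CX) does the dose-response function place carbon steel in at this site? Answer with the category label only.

carbon steel: f(T) = +0.150·(T−10) [T≤10 °C] = -1.3950
  sulphur-dioxide contribution → 34.31 μm/a
  chloride contribution → 108.5 μm/a
  total first-year rate 142.8 μm/a
ISO 9223 Table 2 (carbon steel): 80 < 143 ≤ 200 μm/a ⇒ C5

C5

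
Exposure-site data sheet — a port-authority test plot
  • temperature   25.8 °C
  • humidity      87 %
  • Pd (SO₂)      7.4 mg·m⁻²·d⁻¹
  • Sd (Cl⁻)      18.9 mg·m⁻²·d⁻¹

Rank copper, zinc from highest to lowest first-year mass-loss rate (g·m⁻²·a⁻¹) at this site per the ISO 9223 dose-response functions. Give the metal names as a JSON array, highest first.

copper: temperature factor f = -0.080·(15.8) = -1.2640
  sulphur-dioxide contribution → 0.4271 μm/a
  chloride contribution → 1.839 μm/a
  ⇒ r_corr(copper) = 2.266 μm/a
  mass loss = 2.266 μm/a × 8.96 g/cm³ = 20.31 g·m⁻²·a⁻¹
zinc: T>10 °C ⇒ hinge -0.071·(25.8−10) = -1.1218
  sulphur-dioxide contribution → 0.5545 μm/a
  chloride contribution → 1.68 μm/a
  ⇒ r_corr(zinc) = 2.234 μm/a
  mass loss = 2.234 μm/a × 7.14 g/cm³ = 15.95 g·m⁻²·a⁻¹
Ordering by g·m⁻²·a⁻¹: copper (20.3) > zinc (16)

["copper", "zinc"]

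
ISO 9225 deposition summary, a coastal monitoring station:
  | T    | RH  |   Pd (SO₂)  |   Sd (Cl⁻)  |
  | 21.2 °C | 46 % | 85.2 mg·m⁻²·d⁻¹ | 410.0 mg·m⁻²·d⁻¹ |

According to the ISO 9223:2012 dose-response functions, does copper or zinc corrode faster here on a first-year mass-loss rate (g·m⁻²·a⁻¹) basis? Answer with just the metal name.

zinc

copper: T>10 °C ⇒ hinge -0.080·(21.2−10) = -0.8960
  SO₂ term: 0.0053·85.2^0.26·exp(0.059·46-0.8960) = 0.1037
  Sd branch = 0.01025·Sd^0.27·e^(0.036·RH+0.049·T) = 0.77 μm/a
  sum: 0.1037 + 0.77 → r_corr = 0.8737 μm/a
  mass loss = 0.8737 μm/a × 8.96 g/cm³ = 7.829 g·m⁻²·a⁻¹
zinc: f(T) = -0.071·(T−10) [T>10 °C] = -0.7952
  SO₂ term: 0.0129·85.2^0.44·exp(0.046·46-0.7952) = 0.3417
  Cl⁻ term: 0.0175·410.0^0.57·exp(0.008·46+0.085·21.2) = 4.729
  r_corr = 0.3417 + 4.729 = 5.07 μm/a
  mass loss = 5.07 μm/a × 7.14 g/cm³ = 36.2 g·m⁻²·a⁻¹
Ordering by g·m⁻²·a⁻¹: zinc (36.2) > copper (7.83)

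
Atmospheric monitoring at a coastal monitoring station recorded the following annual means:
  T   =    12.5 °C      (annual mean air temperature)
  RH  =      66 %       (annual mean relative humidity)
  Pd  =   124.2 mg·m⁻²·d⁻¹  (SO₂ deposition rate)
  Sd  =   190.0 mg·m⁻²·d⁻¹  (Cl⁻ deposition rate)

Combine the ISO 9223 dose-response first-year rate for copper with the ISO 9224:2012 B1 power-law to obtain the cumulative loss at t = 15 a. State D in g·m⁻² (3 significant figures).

copper: f(T) = -0.080·(T−10) [T>10 °C] = -0.2000
  sulphur-dioxide contribution → 0.7465 μm/a
  chloride contribution → 0.8392 μm/a
  ⇒ r_corr(copper) = 1.586 μm/a
Power-law: D(15) = r_corr · 15^0.667
  D(15) = 1.586 × 15^0.667 = 1.586 × 6.088 = 9.653 μm
  Mass loss = 9.653 μm × 8.96 g/cm³ = 86.49 g·m⁻²

D(15) = 86.5 g·m⁻²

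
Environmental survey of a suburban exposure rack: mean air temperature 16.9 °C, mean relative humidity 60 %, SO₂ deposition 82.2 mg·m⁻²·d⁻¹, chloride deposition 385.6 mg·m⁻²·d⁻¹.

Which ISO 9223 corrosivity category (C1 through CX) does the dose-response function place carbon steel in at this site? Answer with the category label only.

C5

carbon steel: T>10 °C ⇒ hinge -0.054·(16.9−10) = -0.3726
  SO₂ term: 1.77·82.2^0.52·exp(0.02·60-0.3726) = 40.09
  Cl⁻ term: 0.102·385.6^0.62·exp(0.033·60+0.04·16.9) = 58.28
  r_corr = 40.09 + 58.28 = 98.37 μm/a
98.4 μm/a falls in (80, 200] for carbon steel → category C5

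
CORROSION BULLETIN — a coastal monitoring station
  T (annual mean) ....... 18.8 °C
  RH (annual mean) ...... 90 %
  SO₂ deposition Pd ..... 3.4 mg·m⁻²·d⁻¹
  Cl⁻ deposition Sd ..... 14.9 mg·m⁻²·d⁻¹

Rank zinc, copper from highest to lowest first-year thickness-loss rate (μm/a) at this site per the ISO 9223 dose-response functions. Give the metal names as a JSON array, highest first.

zinc: f(T) = -0.071·(T−10) [T>10 °C] = -0.6248
  sulphur-dioxide contribution → 0.7431 μm/a
  chloride contribution → 0.8288 μm/a
  ⇒ r_corr(zinc) = 1.572 μm/a
copper: f(T) = -0.080·(T−10) [T>10 °C] = -0.7040
  sulphur-dioxide contribution → 0.7292 μm/a
  chloride contribution → 1.364 μm/a
  ⇒ r_corr(copper) = 2.093 μm/a
Ordering by μm/a: copper (2.09) > zinc (1.57)

["copper", "zinc"]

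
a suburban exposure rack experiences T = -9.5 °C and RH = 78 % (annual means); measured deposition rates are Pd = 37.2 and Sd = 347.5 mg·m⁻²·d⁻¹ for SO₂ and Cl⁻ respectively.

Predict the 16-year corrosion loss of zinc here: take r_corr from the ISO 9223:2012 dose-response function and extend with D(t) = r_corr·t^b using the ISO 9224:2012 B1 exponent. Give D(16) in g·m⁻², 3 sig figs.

D(16) = 102 g·m⁻²

zinc: f(T) = +0.038·(T−10) [T≤10 °C] = -0.7410
  sulphur-dioxide contribution → 1.092 μm/a
  chloride contribution → 0.409 μm/a
  ⇒ r_corr(zinc) = 1.501 μm/a
Power-law: D(16) = r_corr · 16^0.813
  D(16) = 1.501 × 16^0.813 = 1.501 × 9.527 = 14.3 μm
  Mass loss = 14.3 μm × 7.14 g/cm³ = 102.1 g·m⁻²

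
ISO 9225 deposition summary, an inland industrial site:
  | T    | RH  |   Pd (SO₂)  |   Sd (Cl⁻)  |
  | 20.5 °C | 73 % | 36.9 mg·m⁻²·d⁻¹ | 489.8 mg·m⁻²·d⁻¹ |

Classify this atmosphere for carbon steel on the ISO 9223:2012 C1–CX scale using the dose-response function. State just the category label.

carbon steel: T>10 °C ⇒ hinge -0.054·(20.5−10) = -0.5670
  sulphur-dioxide contribution → 28.23 μm/a
  chloride contribution → 119.9 μm/a
  total first-year rate 148.1 μm/a
148 μm/a falls in (80, 200] for carbon steel → category C5

C5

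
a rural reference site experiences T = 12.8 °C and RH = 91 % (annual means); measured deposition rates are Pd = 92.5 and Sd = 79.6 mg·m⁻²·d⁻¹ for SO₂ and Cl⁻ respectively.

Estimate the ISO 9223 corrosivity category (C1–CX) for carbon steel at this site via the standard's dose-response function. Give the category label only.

C5

carbon steel: temperature factor f = -0.054·(2.8) = -0.1512
  SO₂ term: 1.77·92.5^0.52·exp(0.02·91-0.1512) = 98.88
  Sd branch = 0.102·Sd^0.62·e^(0.033·RH+0.04·T) = 51.73 μm/a
  r_corr = 98.88 + 51.73 = 150.6 μm/a
151 μm/a falls in (80, 200] for carbon steel → category C5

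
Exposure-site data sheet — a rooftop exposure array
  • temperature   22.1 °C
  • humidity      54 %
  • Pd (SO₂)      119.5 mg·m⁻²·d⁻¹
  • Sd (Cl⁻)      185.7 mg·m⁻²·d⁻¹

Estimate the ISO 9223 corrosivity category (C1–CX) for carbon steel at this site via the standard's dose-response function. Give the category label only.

carbon steel: temperature factor f = -0.054·(12.1) = -0.6534
  Pd branch = 1.77·Pd^0.52·e^(0.02·RH+f) = 32.62 μm/a
  Sd branch = 0.102·Sd^0.62·e^(0.033·RH+0.04·T) = 37.42 μm/a
  sum: 32.62 + 37.42 → r_corr = 70.04 μm/a
70 μm/a falls in (50, 80] for carbon steel → category C4

C4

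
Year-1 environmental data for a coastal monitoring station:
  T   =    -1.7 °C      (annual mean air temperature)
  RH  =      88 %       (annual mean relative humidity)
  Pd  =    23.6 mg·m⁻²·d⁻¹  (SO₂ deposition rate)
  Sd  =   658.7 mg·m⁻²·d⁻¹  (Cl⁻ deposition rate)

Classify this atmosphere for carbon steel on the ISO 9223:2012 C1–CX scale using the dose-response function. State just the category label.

C5

carbon steel: T≤10 °C ⇒ hinge +0.150·(-1.7−10) = -1.7550
  sulphur-dioxide contribution → 9.206 μm/a
  chloride contribution → 97.24 μm/a
  total first-year rate 106.4 μm/a
106 μm/a falls in (80, 200] for carbon steel → category C5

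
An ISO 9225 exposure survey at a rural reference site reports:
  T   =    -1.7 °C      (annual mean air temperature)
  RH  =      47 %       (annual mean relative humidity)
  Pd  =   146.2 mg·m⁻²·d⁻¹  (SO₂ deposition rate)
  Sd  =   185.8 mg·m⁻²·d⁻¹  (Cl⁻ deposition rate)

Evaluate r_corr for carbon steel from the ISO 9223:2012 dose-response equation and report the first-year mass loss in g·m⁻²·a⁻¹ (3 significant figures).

carbon steel: T≤10 °C ⇒ hinge +0.150·(-1.7−10) = -1.7550
  sulphur-dioxide contribution → 10.47 μm/a
  chloride contribution → 11.47 μm/a
  total first-year rate 21.93 μm/a
Convert to mass loss: 21.93 μm/a × 7.85 g/cm³ = 172.2 g·m⁻²·a⁻¹

r_corr = 172 g·m⁻²·a⁻¹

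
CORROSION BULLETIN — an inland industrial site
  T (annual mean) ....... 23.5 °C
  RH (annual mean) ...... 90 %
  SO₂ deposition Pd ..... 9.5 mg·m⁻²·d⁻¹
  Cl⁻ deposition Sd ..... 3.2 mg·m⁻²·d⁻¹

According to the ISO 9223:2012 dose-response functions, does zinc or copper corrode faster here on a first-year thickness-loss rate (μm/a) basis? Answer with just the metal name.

copper

zinc: f(T) = -0.071·(T−10) [T>10 °C] = -0.9585
  SO₂ term: 0.0129·9.5^0.44·exp(0.046·90-0.9585) = 0.8366
  Cl⁻ term: 0.0175·3.2^0.57·exp(0.008·90+0.085·23.5) = 0.5142
  sum: 0.8366 + 0.5142 → r_corr = 1.351 μm/a
copper: T>10 °C ⇒ hinge -0.080·(23.5−10) = -1.0800
  Pd branch = 0.0053·Pd^0.26·e^(0.059·RH+f) = 0.654 μm/a
  Cl⁻ term: 0.01025·3.2^0.27·exp(0.036·90+0.049·23.5) = 1.133
  r_corr = 0.654 + 1.133 = 1.787 μm/a
Ordering by μm/a: copper (1.79) > zinc (1.35)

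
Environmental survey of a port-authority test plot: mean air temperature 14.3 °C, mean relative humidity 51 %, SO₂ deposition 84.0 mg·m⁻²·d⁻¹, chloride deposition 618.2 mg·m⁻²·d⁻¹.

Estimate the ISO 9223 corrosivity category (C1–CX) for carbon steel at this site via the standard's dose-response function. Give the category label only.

C5

carbon steel: temperature factor f = -0.054·(4.3) = -0.2322
  Pd branch = 1.77·Pd^0.52·e^(0.02·RH+f) = 38.97 μm/a
  Sd branch = 0.102·Sd^0.62·e^(0.033·RH+0.04·T) = 52.29 μm/a
  sum: 38.97 + 52.29 → r_corr = 91.26 μm/a
91.3 μm/a falls in (80, 200] for carbon steel → category C5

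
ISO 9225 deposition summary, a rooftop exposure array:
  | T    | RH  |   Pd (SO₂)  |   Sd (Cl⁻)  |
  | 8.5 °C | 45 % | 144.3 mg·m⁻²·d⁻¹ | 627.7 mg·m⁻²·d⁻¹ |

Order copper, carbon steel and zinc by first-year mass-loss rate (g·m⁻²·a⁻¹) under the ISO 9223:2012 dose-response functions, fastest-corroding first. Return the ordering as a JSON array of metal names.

["carbon steel", "zinc", "copper"]

copper: f(T) = +0.126·(T−10) [T≤10 °C] = -0.1890
  Pd branch = 0.0053·Pd^0.26·e^(0.059·RH+f) = 0.2273 μm/a
  Cl⁻ term: 0.01025·627.7^0.27·exp(0.036·45+0.049·8.5) = 0.4473
  sum: 0.2273 + 0.4473 → r_corr = 0.6746 μm/a
  mass loss = 0.6746 μm/a × 8.96 g/cm³ = 6.044 g·m⁻²·a⁻¹
carbon steel: T≤10 °C ⇒ hinge +0.150·(8.5−10) = -0.2250
  SO₂ term: 1.77·144.3^0.52·exp(0.02·45-0.2250) = 46.13
  Sd branch = 0.102·Sd^0.62·e^(0.033·RH+0.04·T) = 34.34 μm/a
  r_corr = 46.13 + 34.34 = 80.46 μm/a
  mass loss = 80.46 μm/a × 7.85 g/cm³ = 631.6 g·m⁻²·a⁻¹
zinc: f(T) = +0.038·(T−10) [T≤10 °C] = -0.0570
  SO₂ term: 0.0129·144.3^0.44·exp(0.046·45-0.0570) = 0.8608
  Sd branch = 0.0175·Sd^0.57·e^(0.008·RH+0.085·T) = 2.032 μm/a
  sum: 0.8608 + 2.032 → r_corr = 2.893 μm/a
  mass loss = 2.893 μm/a × 7.14 g/cm³ = 20.65 g·m⁻²·a⁻¹
Ordering by g·m⁻²·a⁻¹: carbon steel (632) > zinc (20.7) > copper (6.04)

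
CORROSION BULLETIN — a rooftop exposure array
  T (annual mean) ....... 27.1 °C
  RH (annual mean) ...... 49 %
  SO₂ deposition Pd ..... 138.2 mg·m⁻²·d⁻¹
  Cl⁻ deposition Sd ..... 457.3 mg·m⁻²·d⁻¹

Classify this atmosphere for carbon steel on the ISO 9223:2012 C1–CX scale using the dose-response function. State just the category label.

carbon steel: T>10 °C ⇒ hinge -0.054·(27.1−10) = -0.9234
  Pd branch = 1.77·Pd^0.52·e^(0.02·RH+f) = 24.3 μm/a
  Sd branch = 0.102·Sd^0.62·e^(0.033·RH+0.04·T) = 67.76 μm/a
  sum: 24.3 + 67.76 → r_corr = 92.06 μm/a
ISO 9223 Table 2 (carbon steel): 80 < 92.1 ≤ 200 μm/a ⇒ C5

C5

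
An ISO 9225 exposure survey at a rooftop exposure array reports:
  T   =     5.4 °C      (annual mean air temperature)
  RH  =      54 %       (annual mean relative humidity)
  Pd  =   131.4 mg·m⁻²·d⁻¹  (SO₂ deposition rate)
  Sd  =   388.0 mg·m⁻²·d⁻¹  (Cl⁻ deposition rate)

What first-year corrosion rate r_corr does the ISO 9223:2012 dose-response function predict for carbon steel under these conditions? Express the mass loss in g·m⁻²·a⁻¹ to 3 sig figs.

r_corr = 497 g·m⁻²·a⁻¹

carbon steel: T≤10 °C ⇒ hinge +0.150·(5.4−10) = -0.6900
  Pd branch = 1.77·Pd^0.52·e^(0.02·RH+f) = 33.04 μm/a
  Cl⁻ term: 0.102·388.0^0.62·exp(0.033·54+0.04·5.4) = 30.3
  sum: 33.04 + 30.3 → r_corr = 63.34 μm/a
Convert to mass loss: 63.34 μm/a × 7.85 g/cm³ = 497.2 g·m⁻²·a⁻¹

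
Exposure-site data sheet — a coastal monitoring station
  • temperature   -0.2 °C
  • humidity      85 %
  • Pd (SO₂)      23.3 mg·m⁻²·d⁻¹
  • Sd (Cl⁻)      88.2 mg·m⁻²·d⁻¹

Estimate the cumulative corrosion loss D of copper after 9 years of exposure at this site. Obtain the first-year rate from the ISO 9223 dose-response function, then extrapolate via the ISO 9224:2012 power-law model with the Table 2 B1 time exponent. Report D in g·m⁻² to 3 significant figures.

D(9) = 47.6 g·m⁻²

copper: temperature factor f = +0.126·(-10.2) = -1.2852
  SO₂ term: 0.0053·23.3^0.26·exp(0.059·85-1.2852) = 0.5007
  Cl⁻ term: 0.01025·88.2^0.27·exp(0.036·85+0.049·-0.2) = 0.7256
  r_corr = 0.5007 + 0.7256 = 1.226 μm/a
Long-term exponent b (ISO 9224 Table 2, B1) = 0.667
  D(9) = 1.226 × 9^0.667 = 1.226 × 4.33 = 5.31 μm
  Mass loss = 5.31 μm × 8.96 g/cm³ = 47.58 g·m⁻²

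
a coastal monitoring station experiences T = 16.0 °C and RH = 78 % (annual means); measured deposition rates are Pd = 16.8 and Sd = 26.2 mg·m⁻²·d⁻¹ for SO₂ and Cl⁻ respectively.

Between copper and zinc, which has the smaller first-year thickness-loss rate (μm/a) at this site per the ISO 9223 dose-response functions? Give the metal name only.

copper

copper: temperature factor f = -0.080·(6.0) = -0.4800
  SO₂ term: 0.0053·16.8^0.26·exp(0.059·78-0.4800) = 0.6808
  Cl⁻ term: 0.01025·26.2^0.27·exp(0.036·78+0.049·16.0) = 0.8988
  sum: 0.6808 + 0.8988 → r_corr = 1.58 μm/a
zinc: f(T) = -0.071·(T−10) [T>10 °C] = -0.4260
  Pd branch = 0.0129·Pd^0.44·e^(0.046·RH+f) = 1.054 μm/a
  Sd branch = 0.0175·Sd^0.57·e^(0.008·RH+0.085·T) = 0.8187 μm/a
  r_corr = 1.054 + 0.8187 = 1.873 μm/a
Ordering by μm/a: zinc (1.87) > copper (1.58)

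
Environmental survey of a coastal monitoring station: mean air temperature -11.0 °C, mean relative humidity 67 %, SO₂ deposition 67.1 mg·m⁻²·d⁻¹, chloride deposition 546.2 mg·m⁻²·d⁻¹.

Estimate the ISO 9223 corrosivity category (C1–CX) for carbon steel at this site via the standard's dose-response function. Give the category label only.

C3

carbon steel: f(T) = +0.150·(T−10) [T≤10 °C] = -3.1500
  sulphur-dioxide contribution → 2.581 μm/a
  chloride contribution → 29.85 μm/a
  ⇒ r_corr(carbon steel) = 32.43 μm/a
32.4 μm/a falls in (25, 50] for carbon steel → category C3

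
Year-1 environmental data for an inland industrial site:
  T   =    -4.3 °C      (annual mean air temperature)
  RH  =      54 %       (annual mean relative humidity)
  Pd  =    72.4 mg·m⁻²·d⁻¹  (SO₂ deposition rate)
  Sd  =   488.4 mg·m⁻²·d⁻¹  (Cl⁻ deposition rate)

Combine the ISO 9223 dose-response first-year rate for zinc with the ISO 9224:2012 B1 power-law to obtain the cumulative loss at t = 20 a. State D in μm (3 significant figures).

D(20) = 14.0 μm

zinc: f(T) = +0.038·(T−10) [T≤10 °C] = -0.5434
  SO₂ term: 0.0129·72.4^0.44·exp(0.046·54-0.5434) = 0.5911
  Sd branch = 0.0175·Sd^0.57·e^(0.008·RH+0.085·T) = 0.6376 μm/a
  sum: 0.5911 + 0.6376 → r_corr = 1.229 μm/a
Long-term exponent b (ISO 9224 Table 2, B1) = 0.813
  D(20) = 1.229 × 20^0.813 = 1.229 × 11.42 = 14.03 μm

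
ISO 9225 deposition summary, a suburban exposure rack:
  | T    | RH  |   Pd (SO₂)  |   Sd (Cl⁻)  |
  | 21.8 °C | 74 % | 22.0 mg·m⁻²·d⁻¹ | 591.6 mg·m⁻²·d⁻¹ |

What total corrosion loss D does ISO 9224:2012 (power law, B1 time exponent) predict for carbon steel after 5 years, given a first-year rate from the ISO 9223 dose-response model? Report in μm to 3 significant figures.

D(5) = 388 μm

carbon steel: T>10 °C ⇒ hinge -0.054·(21.8−10) = -0.6372
  SO₂ term: 1.77·22.0^0.52·exp(0.02·74-0.6372) = 20.51
  Sd branch = 0.102·Sd^0.62·e^(0.033·RH+0.04·T) = 146.7 μm/a
  sum: 20.51 + 146.7 → r_corr = 167.2 μm/a
Power-law: D(5) = r_corr · 5^0.523
  D(5) = 167.2 × 5^0.523 = 167.2 × 2.32 = 388.1 μm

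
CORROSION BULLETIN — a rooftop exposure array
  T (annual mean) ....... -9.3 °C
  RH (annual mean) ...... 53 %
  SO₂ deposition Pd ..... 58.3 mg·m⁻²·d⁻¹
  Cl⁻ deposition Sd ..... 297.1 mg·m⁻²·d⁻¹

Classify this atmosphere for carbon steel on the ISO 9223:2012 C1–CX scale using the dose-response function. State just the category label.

carbon steel: f(T) = +0.150·(T−10) [T≤10 °C] = -2.8950
  sulphur-dioxide contribution → 2.34 μm/a
  chloride contribution → 13.8 μm/a
  total first-year rate 16.14 μm/a
16.1 μm/a falls in (1.3, 25] for carbon steel → category C2

C2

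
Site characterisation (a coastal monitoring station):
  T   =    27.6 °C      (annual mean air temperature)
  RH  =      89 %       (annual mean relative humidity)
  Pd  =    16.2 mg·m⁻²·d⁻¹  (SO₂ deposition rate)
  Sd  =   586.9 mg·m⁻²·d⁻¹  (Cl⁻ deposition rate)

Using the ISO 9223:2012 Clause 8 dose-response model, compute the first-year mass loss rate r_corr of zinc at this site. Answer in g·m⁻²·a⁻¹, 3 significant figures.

zinc: temperature factor f = -0.071·(17.6) = -1.2496
  SO₂ term: 0.0129·16.2^0.44·exp(0.046·89-1.2496) = 0.7552
  Cl⁻ term: 0.0175·586.9^0.57·exp(0.008·89+0.085·27.6) = 14.1
  sum: 0.7552 + 14.1 → r_corr = 14.85 μm/a
Convert to mass loss: 14.85 μm/a × 7.14 g/cm³ = 106.1 g·m⁻²·a⁻¹

r_corr = 106 g·m⁻²·a⁻¹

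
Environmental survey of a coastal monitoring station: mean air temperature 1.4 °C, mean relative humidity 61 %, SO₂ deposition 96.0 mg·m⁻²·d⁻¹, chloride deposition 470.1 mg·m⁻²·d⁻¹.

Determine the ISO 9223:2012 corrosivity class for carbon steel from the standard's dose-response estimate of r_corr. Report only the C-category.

carbon steel: f(T) = +0.150·(T−10) [T≤10 °C] = -1.2900
  SO₂ term: 1.77·96.0^0.52·exp(0.02·61-1.2900) = 17.72
  Cl⁻ term: 0.102·470.1^0.62·exp(0.033·61+0.04·1.4) = 36.64
  r_corr = 17.72 + 36.64 = 54.35 μm/a
ISO 9223 Table 2 (carbon steel): 50 < 54.4 ≤ 80 μm/a ⇒ C4

C4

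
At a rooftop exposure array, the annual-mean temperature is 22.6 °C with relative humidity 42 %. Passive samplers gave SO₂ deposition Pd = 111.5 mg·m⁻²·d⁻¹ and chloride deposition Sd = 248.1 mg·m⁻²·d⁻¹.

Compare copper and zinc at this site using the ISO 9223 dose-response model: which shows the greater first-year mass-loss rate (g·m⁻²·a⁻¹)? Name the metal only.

copper: f(T) = -0.080·(T−10) [T>10 °C] = -1.0080
  SO₂ term: 0.0053·111.5^0.26·exp(0.059·42-1.0080) = 0.07852
  Cl⁻ term: 0.01025·248.1^0.27·exp(0.036·42+0.049·22.6) = 0.6235
  sum: 0.07852 + 0.6235 → r_corr = 0.7021 μm/a
  mass loss = 0.7021 μm/a × 8.96 g/cm³ = 6.29 g·m⁻²·a⁻¹
zinc: temperature factor f = -0.071·(12.6) = -0.8946
  SO₂ term: 0.0129·111.5^0.44·exp(0.046·42-0.8946) = 0.2897
  Cl⁻ term: 0.0175·248.1^0.57·exp(0.008·42+0.085·22.6) = 3.874
  sum: 0.2897 + 3.874 → r_corr = 4.164 μm/a
  mass loss = 4.164 μm/a × 7.14 g/cm³ = 29.73 g·m⁻²·a⁻¹
Ordering by g·m⁻²·a⁻¹: zinc (29.7) > copper (6.29)

zinc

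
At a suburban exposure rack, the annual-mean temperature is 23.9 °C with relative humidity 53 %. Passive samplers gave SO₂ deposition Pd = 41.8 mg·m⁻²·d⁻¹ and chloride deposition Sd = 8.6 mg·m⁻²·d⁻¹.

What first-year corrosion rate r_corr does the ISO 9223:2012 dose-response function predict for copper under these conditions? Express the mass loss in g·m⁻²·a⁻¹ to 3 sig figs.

r_corr = 4.51 g·m⁻²·a⁻¹

copper: f(T) = -0.080·(T−10) [T>10 °C] = -1.1120
  SO₂ term: 0.0053·41.8^0.26·exp(0.059·53-1.1120) = 0.1049
  Sd branch = 0.01025·Sd^0.27·e^(0.036·RH+0.049·T) = 0.3984 μm/a
  r_corr = 0.1049 + 0.3984 = 0.5033 μm/a
Convert to mass loss: 0.5033 μm/a × 8.96 g/cm³ = 4.509 g·m⁻²·a⁻¹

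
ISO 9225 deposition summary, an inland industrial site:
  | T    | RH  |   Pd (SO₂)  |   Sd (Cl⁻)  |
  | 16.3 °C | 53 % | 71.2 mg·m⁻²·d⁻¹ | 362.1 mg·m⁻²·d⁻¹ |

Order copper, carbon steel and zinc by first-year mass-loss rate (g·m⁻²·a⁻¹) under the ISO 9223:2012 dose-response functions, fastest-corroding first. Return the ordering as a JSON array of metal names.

copper: temperature factor f = -0.080·(6.3) = -0.5040
  SO₂ term: 0.0053·71.2^0.26·exp(0.059·53-0.5040) = 0.2213
  Cl⁻ term: 0.01025·362.1^0.27·exp(0.036·53+0.049·16.3) = 0.7536
  r_corr = 0.2213 + 0.7536 = 0.9749 μm/a
  mass loss = 0.9749 μm/a × 8.96 g/cm³ = 8.735 g·m⁻²·a⁻¹
carbon steel: f(T) = -0.054·(T−10) [T>10 °C] = -0.3402
  Pd branch = 1.77·Pd^0.52·e^(0.02·RH+f) = 33.41 μm/a
  Cl⁻ term: 0.102·362.1^0.62·exp(0.033·53+0.04·16.3) = 43.43
  r_corr = 33.41 + 43.43 = 76.84 μm/a
  mass loss = 76.84 μm/a × 7.85 g/cm³ = 603.2 g·m⁻²·a⁻¹
zinc: T>10 °C ⇒ hinge -0.071·(16.3−10) = -0.4473
  SO₂ term: 0.0129·71.2^0.44·exp(0.046·53-0.4473) = 0.6169
  Sd branch = 0.0175·Sd^0.57·e^(0.008·RH+0.085·T) = 3.072 μm/a
  r_corr = 0.6169 + 3.072 = 3.689 μm/a
  mass loss = 3.689 μm/a × 7.14 g/cm³ = 26.34 g·m⁻²·a⁻¹
Ordering by g·m⁻²·a⁻¹: carbon steel (603) > zinc (26.3) > copper (8.74)

["carbon steel", "zinc", "copper"]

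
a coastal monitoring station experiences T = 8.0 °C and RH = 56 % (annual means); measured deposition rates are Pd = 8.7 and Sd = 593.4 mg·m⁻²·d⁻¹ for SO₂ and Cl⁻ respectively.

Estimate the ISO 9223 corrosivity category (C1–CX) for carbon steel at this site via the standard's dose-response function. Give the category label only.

carbon steel: f(T) = +0.150·(T−10) [T≤10 °C] = -0.3000
  SO₂ term: 1.77·8.7^0.52·exp(0.02·56-0.3000) = 12.38
  Cl⁻ term: 0.102·593.4^0.62·exp(0.033·56+0.04·8.0) = 46.73
  sum: 12.38 + 46.73 → r_corr = 59.11 μm/a
59.1 μm/a falls in (50, 80] for carbon steel → category C4

C4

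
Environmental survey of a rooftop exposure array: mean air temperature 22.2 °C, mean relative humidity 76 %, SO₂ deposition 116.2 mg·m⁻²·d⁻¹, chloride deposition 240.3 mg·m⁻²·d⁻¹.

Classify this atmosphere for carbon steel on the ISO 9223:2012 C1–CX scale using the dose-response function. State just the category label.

C5

carbon steel: temperature factor f = -0.054·(12.2) = -0.6588
  Pd branch = 1.77·Pd^0.52·e^(0.02·RH+f) = 49.65 μm/a
  Cl⁻ term: 0.102·240.3^0.62·exp(0.033·76+0.04·22.2) = 91.1
  r_corr = 49.65 + 91.1 = 140.7 μm/a
Category bounds: 80…200 μm/a bracket r_corr ⇒ C5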